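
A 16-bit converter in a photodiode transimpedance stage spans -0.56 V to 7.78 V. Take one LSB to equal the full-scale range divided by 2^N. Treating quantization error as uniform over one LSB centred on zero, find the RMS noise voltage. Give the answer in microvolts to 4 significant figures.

Full-scale range = 7.78 V − (-0.56 V) = 8.34 V.
LSB = 8.34 V / 2^16 = 127.258 µV.
For a uniform distribution on [−LSB/2, +LSB/2], V_rms = LSB/√12 = 127.258 µV/3.4641 = 36.74 µV.

36.74 µV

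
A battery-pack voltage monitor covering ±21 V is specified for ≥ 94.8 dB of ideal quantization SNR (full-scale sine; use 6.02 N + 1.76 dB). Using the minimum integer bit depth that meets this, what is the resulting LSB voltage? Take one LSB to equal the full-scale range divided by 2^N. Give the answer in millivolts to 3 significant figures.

0.641 mV

Range = 21 − (-21) = 42 V.
Required N = ⌈(94.8 − 1.76)/6.02⌉ = ⌈15.455⌉ = 16.
One LSB is 42 V / 65536 = 0.641 mV.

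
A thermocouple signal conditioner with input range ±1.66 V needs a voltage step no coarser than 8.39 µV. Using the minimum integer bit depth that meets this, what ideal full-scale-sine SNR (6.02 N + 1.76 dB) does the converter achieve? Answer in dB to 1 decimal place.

Full-scale range = 1.66 V − (-1.66 V) = 3.32 V.
Need 2^N ≥ 3.32 V / 8.39 µV = 395700 → N_min = 19.
6.02(19) + 1.76 = 116.14 dB.

116.1 dB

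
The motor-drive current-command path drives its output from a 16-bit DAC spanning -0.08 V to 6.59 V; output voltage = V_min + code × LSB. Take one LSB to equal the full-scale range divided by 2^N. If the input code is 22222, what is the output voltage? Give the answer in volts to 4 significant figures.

The full-scale span is 6.59 − (-0.08) = 6.67 V. LSB = 6.67 V / 2^16.
V_out = -0.08 + 22222 × (6.67/65536) V
      = -0.08 + 2.26167 = 2.18167 V.

2.182 V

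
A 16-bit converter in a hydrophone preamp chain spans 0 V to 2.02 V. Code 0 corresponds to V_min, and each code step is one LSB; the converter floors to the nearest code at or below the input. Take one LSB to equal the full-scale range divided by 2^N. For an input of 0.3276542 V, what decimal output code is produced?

10630

Full-scale range = 2.02 V. LSB = 2.02 V / 2^16 ≈ 30.82 µV.
(V_in − V_min) × 2^16/range = (0.3276542 − (0)) × 65536/2.02 = 10630.270.
Floor → code = 10630.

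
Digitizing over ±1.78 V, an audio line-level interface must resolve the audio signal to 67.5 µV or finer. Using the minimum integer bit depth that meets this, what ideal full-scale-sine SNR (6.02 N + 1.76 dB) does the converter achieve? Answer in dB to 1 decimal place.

98.1 dB

The full-scale span is 1.78 − (-1.78) = 3.56 V.
Levels needed ≥ 3.56/67.5 µV = 52740. 2^16 = 65536 suffices, so N_min = 16.
6.02(16) + 1.76 = 98.08 dB.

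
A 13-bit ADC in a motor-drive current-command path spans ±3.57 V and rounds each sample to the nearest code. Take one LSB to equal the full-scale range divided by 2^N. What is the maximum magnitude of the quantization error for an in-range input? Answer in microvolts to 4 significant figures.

435.8 µV

Full-scale range = 3.57 V − (-3.57 V) = 7.14 V.
LSB = 7.14 V / 2^13 = 0.871582 mV.
A rounding quantizer has |error| ≤ LSB/2 = 435.8 µV.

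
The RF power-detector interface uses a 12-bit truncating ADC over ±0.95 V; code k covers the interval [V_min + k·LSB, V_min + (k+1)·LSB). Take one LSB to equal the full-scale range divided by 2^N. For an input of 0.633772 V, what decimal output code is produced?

Full-scale range = 0.95 V − (-0.95 V) = 1.9 V. LSB = 1.9 V / 2^12 ≈ 463.9 µV.
code = ⌊(V_in − V_min)/LSB⌋ = ⌊(V_in − V_min) × 2^12 / range⌋
     = ⌊(0.633772 − (-0.95)) × 4096 / 1.9⌋ = ⌊1.583772 × 4096/1.9⌋
     = ⌊3414.279⌋ = 3414.

3414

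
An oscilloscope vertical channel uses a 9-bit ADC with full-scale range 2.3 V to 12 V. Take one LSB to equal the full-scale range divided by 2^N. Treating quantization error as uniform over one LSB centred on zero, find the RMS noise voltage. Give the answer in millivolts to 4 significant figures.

5.469 mV

Full-scale range = 12 V − (2.3 V) = 9.7 V.
One LSB is 9.7 V / 512 = 18.9453 mV.
V_rms = LSB/√12 = 18.9453 mV / √12 = 5.469 mV.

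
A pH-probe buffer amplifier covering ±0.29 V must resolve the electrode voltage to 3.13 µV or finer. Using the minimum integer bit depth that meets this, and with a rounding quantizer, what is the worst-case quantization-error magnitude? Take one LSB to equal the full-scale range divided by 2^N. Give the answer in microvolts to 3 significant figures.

Full-scale range = 0.29 V − (-0.29 V) = 0.58 V.
Need 2^N ≥ 0.58 V / 3.13 µV = 185300 → N_min = 18.
LSB = 0.58 V / 2^18 = 2.2125 µV.
Half an LSB is 1.11 µV.

1.11 µV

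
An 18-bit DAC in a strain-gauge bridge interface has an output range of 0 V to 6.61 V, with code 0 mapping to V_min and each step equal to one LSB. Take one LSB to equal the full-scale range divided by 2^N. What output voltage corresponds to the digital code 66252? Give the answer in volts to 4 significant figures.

1.671 V

V_FS = 6.61 V. LSB = 6.61 V / 2^18.
V_out = V_min + code × LSB = 0 V + 66252 × 6.61 V / 262144
      = 0 + 1.67055 = 1.67055 V.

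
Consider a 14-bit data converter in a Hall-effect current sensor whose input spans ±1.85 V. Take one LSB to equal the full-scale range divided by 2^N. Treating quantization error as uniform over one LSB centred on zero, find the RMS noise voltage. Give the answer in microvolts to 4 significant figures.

65.19 µV

Span: 1.85 V − (-1.85 V) = 3.7 V.
One LSB is 3.7 V / 16384 = 225.830 µV.
For a uniform distribution on [−LSB/2, +LSB/2], V_rms = LSB/√12 = 225.830 µV/3.4641 = 65.19 µV.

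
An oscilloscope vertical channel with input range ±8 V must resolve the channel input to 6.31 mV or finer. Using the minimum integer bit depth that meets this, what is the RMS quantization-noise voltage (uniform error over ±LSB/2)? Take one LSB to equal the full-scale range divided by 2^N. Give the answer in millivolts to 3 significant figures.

Span: 8 V − (-8 V) = 16 V.
Levels needed ≥ 16/6.31 mV = 2536. 2^12 = 4096 suffices, so N_min = 12.
One LSB is 16 V / 4096 = 3.9063 mV.
σ_q = LSB/√12 = 3.9063 mV/3.4641 = 1.13 mV.

1.13 mV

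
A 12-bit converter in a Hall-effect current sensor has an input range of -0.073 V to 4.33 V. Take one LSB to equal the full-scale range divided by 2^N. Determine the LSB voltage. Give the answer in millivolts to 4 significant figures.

1.075 mV

Span: 4.33 V − (-0.073 V) = 4.403 V.
2^12 = 4096 levels.
Step size = 4.403/4096 V = 1.075 mV.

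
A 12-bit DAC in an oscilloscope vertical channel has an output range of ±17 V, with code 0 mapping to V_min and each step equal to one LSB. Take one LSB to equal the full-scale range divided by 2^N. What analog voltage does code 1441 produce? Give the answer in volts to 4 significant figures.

-5.039 V

Full-scale range = 17 V − (-17 V) = 34 V. LSB = 34 V / 2^12.
V_out = -17 + 1441 × (34/4096) V
      = -17 V + 11.9614 V = -5.03857 V.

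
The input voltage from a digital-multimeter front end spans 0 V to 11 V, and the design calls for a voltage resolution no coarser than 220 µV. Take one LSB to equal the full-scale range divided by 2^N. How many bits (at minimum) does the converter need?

Span = 11 V.
Need 2^N ≥ 11 V / 220 µV = 50000 → N_min = 16.

16 bits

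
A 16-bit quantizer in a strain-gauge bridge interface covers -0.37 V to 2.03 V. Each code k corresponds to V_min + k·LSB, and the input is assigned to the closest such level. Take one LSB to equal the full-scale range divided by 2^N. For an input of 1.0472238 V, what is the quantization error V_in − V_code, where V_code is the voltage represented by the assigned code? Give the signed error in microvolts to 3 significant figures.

Range = 2.03 − (-0.37) = 2.4 V. LSB = 2.4 V / 2^16 ≈ 36.62 µV.
Position in LSBs: (1.0472238 − (-0.37)) × 65536/2.4 = 38699.6579; rounding gives k = 38700.
V_code = -0.37 + (38700/65536) × 2.4 = 1.0472363281 V.
Error = V_in − V_code = 1.0472238 − (1.0472363281) = −12.5 µV.

−12.5 µV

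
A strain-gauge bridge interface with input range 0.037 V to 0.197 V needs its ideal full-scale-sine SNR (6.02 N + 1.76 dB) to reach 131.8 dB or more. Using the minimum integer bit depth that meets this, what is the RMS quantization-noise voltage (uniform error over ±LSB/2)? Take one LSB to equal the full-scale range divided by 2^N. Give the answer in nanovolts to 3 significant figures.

11.0 nV

Range = 0.197 − (0.037) = 0.16 V.
6.02 N + 1.76 ≥ 131.8 gives N ≥ 21.601, so the minimum integer is 22.
Step size = 0.16/4194304 V = 38.147 nV.
V_rms = LSB/√12 = 11.0 nV.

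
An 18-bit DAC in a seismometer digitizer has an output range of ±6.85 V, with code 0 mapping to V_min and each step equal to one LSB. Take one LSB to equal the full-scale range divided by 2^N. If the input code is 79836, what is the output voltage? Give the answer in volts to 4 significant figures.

-2.678 V

Full-scale range = 6.85 V − (-6.85 V) = 13.7 V. LSB = 13.7 V / 2^18.
V_out = V_min + code × LSB = -6.85 V + 79836 × 13.7 V / 262144
      = -6.85 V + 4.17234 V = -2.67766 V.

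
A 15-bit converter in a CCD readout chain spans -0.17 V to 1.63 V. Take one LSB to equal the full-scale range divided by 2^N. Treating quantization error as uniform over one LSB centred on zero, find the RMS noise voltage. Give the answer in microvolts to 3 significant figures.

15.9 µV

The full-scale span is 1.63 − (-0.17) = 1.8 V.
LSB = 1.8 V / 2^15 = 54.932 µV.
σ_q = LSB/√12 = 54.932 µV/3.4641 = 15.9 µV.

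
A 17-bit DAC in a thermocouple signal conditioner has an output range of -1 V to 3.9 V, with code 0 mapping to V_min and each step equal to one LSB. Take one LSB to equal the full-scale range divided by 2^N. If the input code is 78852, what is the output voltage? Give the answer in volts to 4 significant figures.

Span: 3.9 V − (-1 V) = 4.9 V. LSB = 4.9 V / 2^17.
V_out = V_min + code × LSB = -1 V + 78852 × 4.9 V / 131072
      = -1 V + 2.94781 V = 1.94781 V.

1.948 V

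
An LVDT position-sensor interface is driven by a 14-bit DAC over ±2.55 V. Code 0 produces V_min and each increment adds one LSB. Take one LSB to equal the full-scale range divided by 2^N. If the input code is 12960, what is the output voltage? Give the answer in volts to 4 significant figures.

1.484 V

Range = 2.55 − (-2.55) = 5.1 V. LSB = 5.1 V / 2^14.
Output = V_min + (12960/16384) × range = -2.55 + 0.791016 × 5.1 V
      = -2.55 V + 4.03418 V = 1.48418 V.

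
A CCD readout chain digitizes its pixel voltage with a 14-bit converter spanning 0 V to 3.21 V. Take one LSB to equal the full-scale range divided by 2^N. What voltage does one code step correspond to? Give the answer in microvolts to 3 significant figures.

Range is 3.21 V.
Number of codes = 2^14 = 16384.
LSB = 3.21 V / 2^14 = 196 µV.

196 µV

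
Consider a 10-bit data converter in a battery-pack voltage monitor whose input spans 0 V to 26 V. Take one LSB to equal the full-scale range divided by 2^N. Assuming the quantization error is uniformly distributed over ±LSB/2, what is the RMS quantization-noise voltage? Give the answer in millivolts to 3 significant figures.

7.33 mV

Range is 26 V.
LSB = 26 V ÷ 2^10 = 26/1024 V = 25.391 mV.
V_rms = LSB/√12 = 25.391 mV / √12 = 7.33 mV.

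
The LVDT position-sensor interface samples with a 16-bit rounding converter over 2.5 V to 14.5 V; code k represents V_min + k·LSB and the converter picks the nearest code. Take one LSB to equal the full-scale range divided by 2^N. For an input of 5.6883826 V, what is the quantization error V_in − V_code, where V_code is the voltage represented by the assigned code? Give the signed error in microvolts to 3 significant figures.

Full-scale range = 14.5 V − (2.5 V) = 12 V. LSB = 12 V / 2^16 ≈ 183.1 µV.
Position in LSBs: (5.6883826 − (2.5)) × 65536/12 = 17412.8202; rounding gives k = 17413.
V_code = 2.5 + (17413/65536) × 12 = 5.6884155273 V.
Error = V_in − V_code = 5.6883826 − (5.6884155273) = −32.9 µV.

−32.9 µV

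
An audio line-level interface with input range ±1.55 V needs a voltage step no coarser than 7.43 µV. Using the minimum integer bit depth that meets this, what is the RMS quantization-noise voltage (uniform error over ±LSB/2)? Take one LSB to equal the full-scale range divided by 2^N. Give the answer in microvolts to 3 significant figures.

1.71 µV

Full-scale range = 1.55 V − (-1.55 V) = 3.1 V.
3.1 V / 7.43 µV = 417200. Since 2^18 = 262144 and 2^19 = 524288, N = 19.
LSB = 3.1 V / 2^19 = 5.9128 µV.
σ_q = LSB/√12 = 5.9128 µV/3.4641 = 1.71 µV.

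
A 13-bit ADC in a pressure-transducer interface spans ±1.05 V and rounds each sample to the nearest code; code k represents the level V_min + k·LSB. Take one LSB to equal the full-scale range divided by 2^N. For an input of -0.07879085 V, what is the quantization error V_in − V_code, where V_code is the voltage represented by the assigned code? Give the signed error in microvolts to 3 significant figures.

−92.1 µV

Range = 1.05 − (-1.05) = 2.1 V. LSB = 2.1 V / 2^13 ≈ 256.3 µV.
Position in LSBs: (-0.07879085 − (-1.05)) × 8192/2.1 = 3788.6406; rounding gives k = 3789.
V_code = V_min + k × range/2^13 = -1.05 + 3789 × 2.1/8192 = -0.07869873047 V.
V_in − V_code = -0.07879085 − (-0.07869873047) = −92.1 µV.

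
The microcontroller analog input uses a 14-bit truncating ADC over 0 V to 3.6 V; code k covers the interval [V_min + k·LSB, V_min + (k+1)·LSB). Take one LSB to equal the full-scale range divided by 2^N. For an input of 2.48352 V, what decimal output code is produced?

Range is 3.6 V. LSB = 3.6 V / 2^14 ≈ 219.7 µV.
(V_in − V_min) × 2^14/range = (2.48352 − (0)) × 16384/3.6 = 11302.775.
Floor → code = 11302.

11302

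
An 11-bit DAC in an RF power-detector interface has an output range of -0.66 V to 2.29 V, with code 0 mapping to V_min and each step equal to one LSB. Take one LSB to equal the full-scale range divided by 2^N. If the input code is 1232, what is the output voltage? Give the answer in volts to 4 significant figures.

Span: 2.29 V − (-0.66 V) = 2.95 V. LSB = 2.95 V / 2^11.
V_out = -0.66 + 1232 × (2.95/2048) V
      = -0.66 + 1.77461 = 1.11461 V.

1.115 V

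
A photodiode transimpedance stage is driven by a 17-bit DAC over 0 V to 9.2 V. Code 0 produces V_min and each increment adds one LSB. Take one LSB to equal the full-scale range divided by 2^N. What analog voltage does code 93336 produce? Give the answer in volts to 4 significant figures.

V_FS = 9.2 V. LSB = 9.2 V / 2^17.
V_out = 0 + 93336 × (9.2/131072) V
      = 0 + 6.55129 = 6.55129 V.

6.551 V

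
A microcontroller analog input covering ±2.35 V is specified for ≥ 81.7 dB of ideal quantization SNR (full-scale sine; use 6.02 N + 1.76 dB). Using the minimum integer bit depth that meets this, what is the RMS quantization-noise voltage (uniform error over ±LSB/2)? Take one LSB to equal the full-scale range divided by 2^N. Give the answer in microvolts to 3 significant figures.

82.8 µV

The full-scale span is 2.35 − (-2.35) = 4.7 V.
6.02 N + 1.76 ≥ 81.7 gives N ≥ 13.279, so the minimum integer is 14.
LSB = 4.7 V / 2^14 = 286.87 µV.
RMS noise = LSB/√12 = 82.8 µV.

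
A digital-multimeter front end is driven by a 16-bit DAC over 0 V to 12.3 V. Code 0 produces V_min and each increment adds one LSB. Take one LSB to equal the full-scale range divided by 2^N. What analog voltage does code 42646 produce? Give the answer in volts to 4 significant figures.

8.004 V

Range is 12.3 V. LSB = 12.3 V / 2^16.
V_out = V_min + code × LSB = 0 V + 42646 × 12.3 V / 65536
      = 0 V + 8.00393 V = 8.00393 V.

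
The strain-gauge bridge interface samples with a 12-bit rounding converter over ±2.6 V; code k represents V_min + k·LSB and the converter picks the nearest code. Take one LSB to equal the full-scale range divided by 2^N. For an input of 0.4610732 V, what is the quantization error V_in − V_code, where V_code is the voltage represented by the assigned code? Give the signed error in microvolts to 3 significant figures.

Span: 2.6 V − (-2.6 V) = 5.2 V. LSB = 5.2 V / 2^12 ≈ 1.270 mV.
(0.4610732 − (-2.6)) / LSB = 3.0610732 × 4096/5.2 = 2411.1838. Nearest integer: k = 2411.
Reconstructed level: -2.6 + 2411 × 5.2/4096 V = 0.4608398438 V.
V_in − V_code = 0.4610732 − (0.4608398438) = +233 µV.

+233 µV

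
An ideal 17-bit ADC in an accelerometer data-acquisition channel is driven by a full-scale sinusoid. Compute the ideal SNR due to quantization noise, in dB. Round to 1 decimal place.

Ideal quantization SNR: 6.02 × 17 + 1.76 dB = 104.1 dB.

104.1 dB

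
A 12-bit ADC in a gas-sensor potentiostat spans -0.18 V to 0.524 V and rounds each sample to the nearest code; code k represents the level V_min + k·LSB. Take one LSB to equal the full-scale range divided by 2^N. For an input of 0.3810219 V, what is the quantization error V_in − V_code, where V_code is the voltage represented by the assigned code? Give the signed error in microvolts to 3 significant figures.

Range = 0.524 − (-0.18) = 0.704 V. LSB = 0.704 V / 2^12 ≈ 171.9 µV.
(0.3810219 − (-0.18)) / LSB = 0.5610219 × 4096/0.704 = 3264.1274. Nearest integer: k = 3264.
Reconstructed level: -0.18 + 3264 × 0.704/4096 V = 0.3810000000 V.
Error = V_in − V_code = 0.3810219 − (0.3810000000) = +21.9 µV.

+21.9 µV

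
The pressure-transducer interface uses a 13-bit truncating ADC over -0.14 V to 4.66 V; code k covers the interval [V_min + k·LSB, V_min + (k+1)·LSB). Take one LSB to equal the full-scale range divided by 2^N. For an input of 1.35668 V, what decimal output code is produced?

2554

Span: 4.66 V − (-0.14 V) = 4.8 V. LSB = 4.8 V / 2^13 ≈ 0.5859 mV.
V_in − V_min = 1.35668 − (-0.14) = 1.49668 V.
Divide by LSB: 1.49668 × 8192/4.8 = 2554.3339.
Truncating gives code 2554.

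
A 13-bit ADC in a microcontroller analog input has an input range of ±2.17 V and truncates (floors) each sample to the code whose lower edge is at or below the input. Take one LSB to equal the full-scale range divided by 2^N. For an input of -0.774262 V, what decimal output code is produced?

Full-scale range = 2.17 V − (-2.17 V) = 4.34 V. LSB = 4.34 V / 2^13 ≈ 0.5298 mV.
V_in − V_min = -0.774262 − (-2.17) = 1.395738 V.
Divide by LSB: 1.395738 × 8192/4.34 = 2634.5359.
Truncating gives code 2634.

2634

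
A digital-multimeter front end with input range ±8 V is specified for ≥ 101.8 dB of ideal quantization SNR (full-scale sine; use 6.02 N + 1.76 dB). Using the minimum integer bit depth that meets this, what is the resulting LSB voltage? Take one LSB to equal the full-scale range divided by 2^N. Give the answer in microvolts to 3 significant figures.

122 µV

Range = 8 − (-8) = 16 V.
N ≥ (101.8 − 1.76)/6.02 = 16.618 → N_min = 17.
LSB = 16 V / 2^17 = 122 µV.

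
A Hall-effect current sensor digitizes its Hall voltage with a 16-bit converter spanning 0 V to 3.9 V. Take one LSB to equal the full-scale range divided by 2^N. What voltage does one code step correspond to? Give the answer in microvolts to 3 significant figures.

59.5 µV

Span = 3.9 V.
There are 2^16 = 65536 steps.
One LSB is 3.9 V / 65536 = 59.5 µV.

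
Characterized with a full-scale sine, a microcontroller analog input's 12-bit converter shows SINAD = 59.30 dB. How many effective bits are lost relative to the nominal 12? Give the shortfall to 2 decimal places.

2.44 bits

N_eff = (59.30 − 1.76)/6.02 = 9.5581 bits.
12 − 9.5581 = 2.44 bits below nominal.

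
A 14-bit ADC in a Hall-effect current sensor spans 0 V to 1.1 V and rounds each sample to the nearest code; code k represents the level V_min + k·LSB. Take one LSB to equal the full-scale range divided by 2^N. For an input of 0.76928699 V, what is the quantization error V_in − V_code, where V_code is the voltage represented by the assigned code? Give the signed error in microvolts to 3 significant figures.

Full-scale range = 1.1 V. LSB = 1.1 V / 2^14 ≈ 67.14 µV.
(V_in − V_min)/LSB = (0.76928699 − (0)) × 16384/1.1 = 11458.1800 → nearest code k = 11458.
V_code = 0 + (11458/16384) × 1.1 = 0.76927490234 V.
V_in − V_code = 0.76928699 − (0.76927490234) = +12.1 µV.

+12.1 µV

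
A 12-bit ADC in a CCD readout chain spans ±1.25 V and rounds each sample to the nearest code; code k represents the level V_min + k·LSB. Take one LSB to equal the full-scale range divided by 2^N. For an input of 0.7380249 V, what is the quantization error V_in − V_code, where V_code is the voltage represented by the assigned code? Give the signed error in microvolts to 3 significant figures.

+110 µV

Full-scale range = 1.25 V − (-1.25 V) = 2.5 V. LSB = 2.5 V / 2^12 ≈ 0.6104 mV.
(0.7380249 − (-1.25)) / LSB = 1.9880249 × 4096/2.5 = 3257.1800. Nearest integer: k = 3257.
V_code = -1.25 + (3257/4096) × 2.5 = 0.7379150391 V.
Error = V_in − V_code = 0.7380249 − (0.7379150391) = +110 µV.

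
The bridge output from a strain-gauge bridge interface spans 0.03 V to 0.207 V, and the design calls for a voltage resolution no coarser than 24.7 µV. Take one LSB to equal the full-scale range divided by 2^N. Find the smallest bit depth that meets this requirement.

Range = 0.207 − (0.03) = 0.177 V.
Levels needed ≥ 0.177/24.7 µV = 7166. 2^13 = 8192 suffices, so N_min = 13.

13 bits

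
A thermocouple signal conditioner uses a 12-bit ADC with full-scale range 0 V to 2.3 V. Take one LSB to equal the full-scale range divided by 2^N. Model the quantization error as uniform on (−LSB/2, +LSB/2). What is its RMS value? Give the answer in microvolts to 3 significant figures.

Range is 2.3 V.
LSB = 2.3 V ÷ 2^12 = 2.3/4096 V = 0.56152 mV.
RMS of a uniform error over width LSB is LSB/√12 = 162 µV.

162 µV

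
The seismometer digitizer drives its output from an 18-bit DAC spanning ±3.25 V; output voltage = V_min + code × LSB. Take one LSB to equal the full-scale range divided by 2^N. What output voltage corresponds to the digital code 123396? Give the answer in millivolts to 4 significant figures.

-190.3 mV

Range = 3.25 − (-3.25) = 6.5 V. LSB = 6.5 V / 2^18.
Output = V_min + (123396/262144) × range = -3.25 + 0.470718 × 6.5 V
      = -3.25 V + 3.05967 V = -0.190331 V.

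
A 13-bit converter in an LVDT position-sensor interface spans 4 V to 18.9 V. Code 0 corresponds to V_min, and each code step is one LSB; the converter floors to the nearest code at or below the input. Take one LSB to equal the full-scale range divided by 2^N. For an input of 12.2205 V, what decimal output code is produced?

4519

Range = 18.9 − (4) = 14.9 V. LSB = 14.9 V / 2^13 ≈ 1.819 mV.
(V_in − V_min) × 2^13/range = (12.2205 − (4)) × 8192/14.9 = 4519.620.
Floor → code = 4519.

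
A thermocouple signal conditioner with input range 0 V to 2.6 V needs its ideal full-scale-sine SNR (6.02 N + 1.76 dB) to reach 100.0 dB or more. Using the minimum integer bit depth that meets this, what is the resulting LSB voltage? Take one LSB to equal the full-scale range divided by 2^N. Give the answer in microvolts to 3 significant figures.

19.8 µV

Range is 2.6 V.
N ≥ (100.0 − 1.76)/6.02 = 16.319 → N_min = 17.
LSB = 2.6 V / 2^17 = 19.8 µV.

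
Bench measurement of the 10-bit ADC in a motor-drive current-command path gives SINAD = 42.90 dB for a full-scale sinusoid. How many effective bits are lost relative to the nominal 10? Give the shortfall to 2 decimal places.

Effective bits = (42.90 − 1.76)/6.02 = 6.8339.
Shortfall = 10 − 6.8339 = 3.1661 bits.

3.17 bits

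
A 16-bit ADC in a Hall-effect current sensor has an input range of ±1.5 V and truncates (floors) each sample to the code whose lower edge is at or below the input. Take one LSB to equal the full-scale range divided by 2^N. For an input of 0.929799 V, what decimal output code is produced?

Full-scale range = 1.5 V − (-1.5 V) = 3 V. LSB = 3 V / 2^16 ≈ 45.78 µV.
code = ⌊(V_in − V_min)/LSB⌋ = ⌊(V_in − V_min) × 2^16 / range⌋
     = ⌊(0.929799 − (-1.5)) × 65536 / 3⌋ = ⌊2.429799 × 65536/3⌋
     = ⌊53079.769⌋ = 53079.

53079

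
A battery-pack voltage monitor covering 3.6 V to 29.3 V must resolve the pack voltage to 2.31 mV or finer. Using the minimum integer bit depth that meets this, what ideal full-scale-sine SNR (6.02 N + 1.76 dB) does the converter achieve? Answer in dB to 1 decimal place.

The full-scale span is 29.3 − (3.6) = 25.7 V.
Required number of levels: 25.7/2.31 mV = 11126; smallest N with 2^N ≥ that is 14.
Ideal SNR at N = 14: 6.02·14 + 1.76 = 86.0 dB.

86.0 dB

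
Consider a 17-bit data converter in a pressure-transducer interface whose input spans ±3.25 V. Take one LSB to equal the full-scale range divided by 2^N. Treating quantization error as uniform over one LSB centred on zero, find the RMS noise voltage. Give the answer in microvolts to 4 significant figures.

Span: 3.25 V − (-3.25 V) = 6.5 V.
One LSB is 6.5 V / 131072 = 49.5911 µV.
σ_q = LSB/√12 = 49.5911 µV/3.4641 = 14.32 µV.

14.32 µV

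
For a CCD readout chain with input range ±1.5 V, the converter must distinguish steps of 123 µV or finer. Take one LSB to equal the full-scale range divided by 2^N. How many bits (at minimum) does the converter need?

15 bits

Full-scale range = 1.5 V − (-1.5 V) = 3 V.
3 V / 123 µV = 24390. Since 2^14 = 16384 and 2^15 = 32768, N = 15.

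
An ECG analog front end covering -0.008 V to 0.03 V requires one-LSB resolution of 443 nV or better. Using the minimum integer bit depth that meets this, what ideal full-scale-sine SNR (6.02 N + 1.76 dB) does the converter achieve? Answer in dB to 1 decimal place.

Full-scale range = 0.03 V − (-0.008 V) = 0.038 V.
0.038 V / 443 nV = 85780. Since 2^16 = 65536 and 2^17 = 131072, N = 17.
SNR = 6.02 × 17 + 1.76 = 104.10 dB.

104.1 dB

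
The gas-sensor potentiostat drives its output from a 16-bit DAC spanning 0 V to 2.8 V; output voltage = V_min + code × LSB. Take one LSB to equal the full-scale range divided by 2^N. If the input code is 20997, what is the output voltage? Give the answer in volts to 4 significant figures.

0.8971 V

Span = 2.8 V. LSB = 2.8 V / 2^16.
Output = V_min + (20997/65536) × range = 0 + 0.320389 × 2.8 V
      = 0 V + 0.897089 V = 0.897089 V.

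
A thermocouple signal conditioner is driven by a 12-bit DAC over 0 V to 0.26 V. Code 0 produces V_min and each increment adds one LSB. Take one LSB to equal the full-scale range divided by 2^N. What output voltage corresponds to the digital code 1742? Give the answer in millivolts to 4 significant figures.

110.6 mV

V_FS = 0.26 V. LSB = 0.26 V / 2^12.
V_out = 0 + 1742 × (0.26/4096) V
      = 0 V + 0.110576 V = 0.110576 V.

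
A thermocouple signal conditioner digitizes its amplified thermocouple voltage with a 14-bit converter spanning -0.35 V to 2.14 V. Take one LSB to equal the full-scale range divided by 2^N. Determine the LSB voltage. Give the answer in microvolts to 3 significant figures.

152 µV

The full-scale span is 2.14 − (-0.35) = 2.49 V.
2^14 = 16384 levels.
Step size = 2.49/16384 V = 152 µV.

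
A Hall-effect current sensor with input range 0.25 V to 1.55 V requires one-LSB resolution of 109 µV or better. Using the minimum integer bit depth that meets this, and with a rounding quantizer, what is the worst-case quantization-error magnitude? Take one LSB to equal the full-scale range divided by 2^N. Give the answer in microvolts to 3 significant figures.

The full-scale span is 1.55 − (0.25) = 1.3 V.
Need 2^N ≥ 1.3 V / 109 µV = 11930 → N_min = 14.
Step size = 1.3/16384 V = 79.346 µV.
Half an LSB is 39.7 µV.

39.7 µV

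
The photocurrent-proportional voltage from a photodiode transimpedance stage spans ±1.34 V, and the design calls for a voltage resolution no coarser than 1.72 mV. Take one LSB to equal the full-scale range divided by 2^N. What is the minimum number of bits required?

Range = 1.34 − (-1.34) = 2.68 V.
2.68 V / 1.72 mV = 1558. Since 2^10 = 1024 and 2^11 = 2048, N = 11.

11 bits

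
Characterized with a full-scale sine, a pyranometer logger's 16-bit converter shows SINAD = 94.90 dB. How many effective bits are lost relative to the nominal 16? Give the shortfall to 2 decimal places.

0.53 bits

Effective bits = (94.90 − 1.76)/6.02 = 15.4718.
Lost resolution: 16 − 15.4718 = 0.5282 bits.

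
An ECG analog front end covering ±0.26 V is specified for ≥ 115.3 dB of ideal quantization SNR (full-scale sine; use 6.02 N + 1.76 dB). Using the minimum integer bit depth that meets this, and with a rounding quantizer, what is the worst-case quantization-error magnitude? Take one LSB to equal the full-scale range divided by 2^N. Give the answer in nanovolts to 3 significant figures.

Span: 0.26 V − (-0.26 V) = 0.52 V.
6.02 N + 1.76 ≥ 115.3 gives N ≥ 18.860, so the minimum integer is 19.
LSB = 0.52 V / 2^19 = 0.99182 µV.
|e|_max = LSB/2 = 496 nV.

496 nV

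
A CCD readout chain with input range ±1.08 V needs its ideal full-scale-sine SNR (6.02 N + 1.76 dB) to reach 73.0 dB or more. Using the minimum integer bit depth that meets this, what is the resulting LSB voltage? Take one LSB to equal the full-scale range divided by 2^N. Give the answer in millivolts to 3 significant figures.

Span: 1.08 V − (-1.08 V) = 2.16 V.
Solving 6.02 N ≥ 73.0 − 1.76: N ≥ 11.834. Round up → N = 12.
LSB = 2.16 V / 2^12 = 0.527 mV.

0.527 mV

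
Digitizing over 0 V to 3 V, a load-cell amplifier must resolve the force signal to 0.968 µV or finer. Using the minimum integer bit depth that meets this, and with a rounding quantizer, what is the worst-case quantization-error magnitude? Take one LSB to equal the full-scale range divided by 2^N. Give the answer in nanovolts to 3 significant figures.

V_FS = 3 V.
Required number of levels: 3/0.968 µV = 3.0992e6; smallest N with 2^N ≥ that is 22.
One LSB is 3 V / 4194304 = 0.71526 µV.
Half an LSB is 358 nV.

358 nV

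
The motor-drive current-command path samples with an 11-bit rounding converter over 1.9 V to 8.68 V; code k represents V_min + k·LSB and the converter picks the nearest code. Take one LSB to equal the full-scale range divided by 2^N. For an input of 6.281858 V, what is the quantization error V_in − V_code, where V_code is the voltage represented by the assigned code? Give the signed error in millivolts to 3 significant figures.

Span: 8.68 V − (1.9 V) = 6.78 V. LSB = 6.78 V / 2^11 ≈ 3.311 mV.
Position in LSBs: (6.281858 − (1.9)) × 2048/6.78 = 1323.6055; rounding gives k = 1324.
Reconstructed level: 1.9 + 1324 × 6.78/2048 V = 6.283164063 V.
V_in − V_code = 6.281858 − (6.283164063) = −1.31 mV.

−1.31 mV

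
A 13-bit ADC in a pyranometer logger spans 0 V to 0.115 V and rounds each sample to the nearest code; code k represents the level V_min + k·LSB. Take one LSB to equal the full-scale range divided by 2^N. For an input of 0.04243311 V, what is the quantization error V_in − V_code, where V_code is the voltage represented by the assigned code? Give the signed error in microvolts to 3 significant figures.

−4.02 µV

Span = 0.115 V. LSB = 0.115 V / 2^13 ≈ 14.04 µV.
Position in LSBs: (0.04243311 − (0)) × 8192/0.115 = 3022.7134; rounding gives k = 3023.
V_code = V_min + k × range/2^13 = 0 + 3023 × 0.115/8192 = 0.04243713379 V.
e = 0.04243311 − (0.04243713379) = −4.02 µV.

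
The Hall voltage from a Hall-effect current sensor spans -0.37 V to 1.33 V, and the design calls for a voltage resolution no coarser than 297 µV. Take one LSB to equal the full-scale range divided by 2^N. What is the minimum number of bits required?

13 bits

Range = 1.33 − (-0.37) = 1.7 V.
Need 2^N ≥ 1.7 V / 297 µV = 5724 → N_min = 13.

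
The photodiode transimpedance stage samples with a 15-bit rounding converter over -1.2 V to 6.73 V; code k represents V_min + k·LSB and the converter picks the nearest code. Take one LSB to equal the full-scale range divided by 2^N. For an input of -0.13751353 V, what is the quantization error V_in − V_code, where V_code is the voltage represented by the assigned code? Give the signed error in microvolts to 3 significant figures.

+87.2 µV

Range = 6.73 − (-1.2) = 7.93 V. LSB = 7.93 V / 2^15 ≈ 242.0 µV.
(V_in − V_min)/LSB = (-0.13751353 − (-1.2)) × 32768/7.93 = 4390.3602 → nearest code k = 4390.
Reconstructed level: -1.2 + 4390 × 7.93/32768 V = -0.13760070801 V.
Error = V_in − V_code = -0.13751353 − (-0.13760070801) = +87.2 µV.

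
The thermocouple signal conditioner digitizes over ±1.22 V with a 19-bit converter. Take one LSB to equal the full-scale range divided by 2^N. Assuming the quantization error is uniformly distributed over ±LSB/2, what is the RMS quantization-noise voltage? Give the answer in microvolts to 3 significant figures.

1.34 µV

Span: 1.22 V − (-1.22 V) = 2.44 V.
One LSB is 2.44 V / 524288 = 4.6539 µV.
For a uniform distribution on [−LSB/2, +LSB/2], V_rms = LSB/√12 = 4.6539 µV/3.4641 = 1.34 µV.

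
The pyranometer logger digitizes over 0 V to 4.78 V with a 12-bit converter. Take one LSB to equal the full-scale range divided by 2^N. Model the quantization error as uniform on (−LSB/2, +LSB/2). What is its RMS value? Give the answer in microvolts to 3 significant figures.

337 µV

Range is 4.78 V.
Step size = 4.78/4096 V = 1.1670 mV.
σ_q = LSB/√12 = 1.1670 mV/3.4641 = 337 µV.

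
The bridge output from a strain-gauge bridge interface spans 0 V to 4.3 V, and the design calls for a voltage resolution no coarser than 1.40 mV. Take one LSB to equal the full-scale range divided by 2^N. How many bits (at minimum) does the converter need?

Range is 4.3 V.
4.3 V / 1.40 mV = 3071. Since 2^11 = 2048 and 2^12 = 4096, N = 12.

12 bits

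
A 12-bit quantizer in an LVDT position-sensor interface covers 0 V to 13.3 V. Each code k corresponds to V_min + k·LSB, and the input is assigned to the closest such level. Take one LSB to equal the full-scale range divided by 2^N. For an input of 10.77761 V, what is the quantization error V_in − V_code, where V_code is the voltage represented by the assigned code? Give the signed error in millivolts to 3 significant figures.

V_FS = 13.3 V. LSB = 13.3 V / 2^12 ≈ 3.247 mV.
(10.77761 − (0)) / LSB = 10.77761 × 4096/13.3 = 3319.1797. Nearest integer: k = 3319.
V_code = V_min + k × range/2^12 = 0 + 3319 × 13.3/4096 = 10.77702637 V.
Error = V_in − V_code = 10.77761 − (10.77702637) = +0.584 mV.

+0.584 mV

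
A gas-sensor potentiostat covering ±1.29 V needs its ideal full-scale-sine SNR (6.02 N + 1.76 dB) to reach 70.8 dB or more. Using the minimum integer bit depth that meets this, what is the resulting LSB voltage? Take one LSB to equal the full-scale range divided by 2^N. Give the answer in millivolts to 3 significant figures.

The full-scale span is 1.29 − (-1.29) = 2.58 V.
Solving 6.02 N ≥ 70.8 − 1.76: N ≥ 11.468. Round up → N = 12.
Step size = 2.58/4096 V = 0.630 mV.

0.630 mV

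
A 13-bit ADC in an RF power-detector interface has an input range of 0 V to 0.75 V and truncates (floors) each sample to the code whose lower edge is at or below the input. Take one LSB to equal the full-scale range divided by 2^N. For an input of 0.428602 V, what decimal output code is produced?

Range is 0.75 V. LSB = 0.75 V / 2^13 ≈ 91.55 µV.
code = ⌊(V_in − V_min)/LSB⌋ = ⌊(V_in − V_min) × 2^13 / range⌋
     = ⌊(0.428602 − (0)) × 8192 / 0.75⌋ = ⌊0.428602 × 8192/0.75⌋
     = ⌊4681.477⌋ = 4681.

4681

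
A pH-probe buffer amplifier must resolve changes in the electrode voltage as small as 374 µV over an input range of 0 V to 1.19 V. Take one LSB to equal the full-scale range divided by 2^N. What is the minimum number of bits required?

Range is 1.19 V.
1.19 V / 374 µV = 3182. Since 2^11 = 2048 and 2^12 = 4096, N = 12.

12 bits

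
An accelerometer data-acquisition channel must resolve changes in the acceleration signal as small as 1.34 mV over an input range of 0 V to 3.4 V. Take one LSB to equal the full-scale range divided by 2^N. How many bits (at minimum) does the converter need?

12 bits

V_FS = 3.4 V.
3.4 V / 1.34 mV = 2537. Since 2^11 = 2048 and 2^12 = 4096, N = 12.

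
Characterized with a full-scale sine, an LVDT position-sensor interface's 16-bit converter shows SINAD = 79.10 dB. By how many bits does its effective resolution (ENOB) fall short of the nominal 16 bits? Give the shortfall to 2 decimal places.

N_eff = (79.10 − 1.76)/6.02 = 12.8472 bits.
16 − 12.8472 = 3.15 bits below nominal.

3.15 bits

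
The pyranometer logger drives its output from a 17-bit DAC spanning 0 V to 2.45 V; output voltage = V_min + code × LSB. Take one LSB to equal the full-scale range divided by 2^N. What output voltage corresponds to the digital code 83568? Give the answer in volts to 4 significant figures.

Span = 2.45 V. LSB = 2.45 V / 2^17.
Output = V_min + (83568/131072) × range = 0 + 0.637573 × 2.45 V
      = 0 + 1.56205 = 1.56205 V.

1.562 V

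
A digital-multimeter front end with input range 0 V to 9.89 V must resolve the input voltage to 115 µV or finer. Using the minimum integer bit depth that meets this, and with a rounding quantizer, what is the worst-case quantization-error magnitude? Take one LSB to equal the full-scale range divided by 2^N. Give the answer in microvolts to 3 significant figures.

Span = 9.89 V.
Levels needed ≥ 9.89/115 µV = 86000. 2^17 = 131072 suffices, so N_min = 17.
LSB = 9.89 V / 2^17 = 75.455 µV.
|e|_max = LSB/2 = 37.7 µV.

37.7 µV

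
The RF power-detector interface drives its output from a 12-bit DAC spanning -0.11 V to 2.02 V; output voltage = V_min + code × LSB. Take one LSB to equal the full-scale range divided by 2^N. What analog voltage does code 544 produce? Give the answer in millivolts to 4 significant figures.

172.9 mV

Range = 2.02 − (-0.11) = 2.13 V. LSB = 2.13 V / 2^12.
Output = V_min + (544/4096) × range = -0.11 + 0.132813 × 2.13 V
      = -0.11 V + 0.282891 V = 0.172891 V.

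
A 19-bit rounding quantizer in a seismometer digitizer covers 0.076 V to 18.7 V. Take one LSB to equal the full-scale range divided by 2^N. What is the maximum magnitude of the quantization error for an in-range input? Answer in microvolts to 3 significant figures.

Range = 18.7 − (0.076) = 18.624 V.
One LSB is 18.624 V / 524288 = 35.522 µV.
|e|_max = LSB/2 = 17.8 µV.

17.8 µV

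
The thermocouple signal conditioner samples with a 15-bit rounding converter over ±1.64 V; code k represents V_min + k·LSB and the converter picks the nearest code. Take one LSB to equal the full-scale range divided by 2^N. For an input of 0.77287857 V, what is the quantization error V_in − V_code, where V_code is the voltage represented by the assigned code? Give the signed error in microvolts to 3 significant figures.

Span: 1.64 V − (-1.64 V) = 3.28 V. LSB = 3.28 V / 2^15 ≈ 100.1 µV.
(0.77287857 − (-1.64)) / LSB = 2.41287857 × 32768/3.28 = 24105.2454. Nearest integer: k = 24105.
V_code = -1.64 + (24105/32768) × 3.28 = 0.77285400391 V.
V_in − V_code = 0.77287857 − (0.77285400391) = +24.6 µV.

+24.6 µV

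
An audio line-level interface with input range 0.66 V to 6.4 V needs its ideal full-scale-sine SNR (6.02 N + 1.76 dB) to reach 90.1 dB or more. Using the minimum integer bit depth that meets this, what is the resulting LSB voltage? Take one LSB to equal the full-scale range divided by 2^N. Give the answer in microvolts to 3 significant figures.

175 µV

Span: 6.4 V − (0.66 V) = 5.74 V.
6.02 N + 1.76 ≥ 90.1 gives N ≥ 14.674, so the minimum integer is 15.
One LSB is 5.74 V / 32768 = 175 µV.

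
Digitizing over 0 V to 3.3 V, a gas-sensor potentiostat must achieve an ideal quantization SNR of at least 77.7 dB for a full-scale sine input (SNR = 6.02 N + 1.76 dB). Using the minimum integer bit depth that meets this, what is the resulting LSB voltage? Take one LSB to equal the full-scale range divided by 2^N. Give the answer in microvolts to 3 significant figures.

Span = 3.3 V.
N ≥ (77.7 − 1.76)/6.02 = 12.615 → N_min = 13.
Step size = 3.3/8192 V = 403 µV.

403 µV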